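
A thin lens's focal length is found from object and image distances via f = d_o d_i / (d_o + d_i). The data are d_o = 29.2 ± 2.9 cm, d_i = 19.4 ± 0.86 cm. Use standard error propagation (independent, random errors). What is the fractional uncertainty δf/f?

∂f/∂d_o = (d_i/(d_o+d_i))² = 0.159;  ∂f/∂d_i = (d_o/(d_o+d_i))² = 0.361
δf = √((∂f/∂d_o · δd_o)² + (∂f/∂d_i · δd_i)²) = √(0.214 + 0.0964) = 0.557 cm
f = 11.7 cm, so δf/f = 0.557/11.7 = 0.0478.

0.0478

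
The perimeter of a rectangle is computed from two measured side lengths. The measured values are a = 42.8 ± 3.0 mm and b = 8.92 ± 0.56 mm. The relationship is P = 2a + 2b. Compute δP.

Each term contributes (cᵢ δxᵢ)² to (δP)²:
  (2·δa)² = 36.0;  (2·δb)² = 1.25
δP = √(37.3) = 6.10 mm

6.10 mm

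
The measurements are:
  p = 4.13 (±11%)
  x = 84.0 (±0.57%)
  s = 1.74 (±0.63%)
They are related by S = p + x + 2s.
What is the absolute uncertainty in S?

0.660

For a sum/difference, combine absolute errors in quadrature:
  (δp)² = 0.206;  (δx)² = 0.229;  (2·δs)² = 0.000481
δS = √(0.436) = 0.660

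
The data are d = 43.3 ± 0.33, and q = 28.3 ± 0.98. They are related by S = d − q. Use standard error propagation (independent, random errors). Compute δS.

1.03

S is a linear combination, so absolute uncertainties add in quadrature:
  (δd)² = 0.109;  (δq)² = 0.960
δS = √(1.07) = 1.03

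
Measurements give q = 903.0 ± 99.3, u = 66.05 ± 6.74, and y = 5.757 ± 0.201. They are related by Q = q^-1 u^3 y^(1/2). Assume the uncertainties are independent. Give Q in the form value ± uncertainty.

For a monomial Q ∝ q^-1, u^3, y^(1/2), fractional errors add in quadrature:
  (-1·δq/q)² = (-1×0.110)² = 0.0121;  (3·δu/u)² = (3×0.102)² = 0.0937;  (½·δy/y)² = (0.5×0.0349)² = 0.000305
δQ/Q = √(0.106) = 0.326
Q = 765.6, so δQ = 0.326 × 765.6 = 249.

765.6 ± 249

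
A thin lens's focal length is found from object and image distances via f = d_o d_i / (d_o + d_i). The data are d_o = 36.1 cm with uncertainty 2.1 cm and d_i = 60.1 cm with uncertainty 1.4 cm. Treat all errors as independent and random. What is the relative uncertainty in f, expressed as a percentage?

∂f/∂d_o = (d_i/(d_o+d_i))² = 0.390;  ∂f/∂d_i = (d_o/(d_o+d_i))² = 0.141
δf = √((∂f/∂d_o · δd_o)² + (∂f/∂d_i · δd_i)²) = √(0.672 + 0.0389) = 0.843 cm
f = 22.6 cm, so δf/f = 0.843/22.6 = 0.0374.

3.74%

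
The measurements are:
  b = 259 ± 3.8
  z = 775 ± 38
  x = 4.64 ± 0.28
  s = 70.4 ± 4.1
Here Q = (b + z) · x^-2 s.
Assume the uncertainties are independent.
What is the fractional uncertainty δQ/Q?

Let u = b + z = 1030. δu = √(δb² + δz²) = √(14.4 + 1440) = 38.2, so δu/u = 0.0369.
Q is then a monomial in u, x, s:
δQ/Q = √((δu/u)² + (-2·δx/x)² + (1·δs/s)²) = √(0.00136 + 0.0146 + 0.00339) = 0.139

0.139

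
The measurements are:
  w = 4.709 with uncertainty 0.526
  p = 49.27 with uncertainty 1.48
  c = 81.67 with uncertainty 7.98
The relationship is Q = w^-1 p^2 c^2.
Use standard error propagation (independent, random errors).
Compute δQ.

8.01e+05

For a monomial Q ∝ w^-1, p^2, c^2, fractional errors add in quadrature:
  (-1·δw/w)² = (-1×0.112)² = 0.0125;  (2·δp/p)² = (2×0.0300)² = 0.00361;  (2·δc/c)² = (2×0.0977)² = 0.0382
δQ/Q = √(0.0543) = 0.233
Q = 3.438e+06, so δQ = 0.233 × 3.438e+06 = 8.01e+05.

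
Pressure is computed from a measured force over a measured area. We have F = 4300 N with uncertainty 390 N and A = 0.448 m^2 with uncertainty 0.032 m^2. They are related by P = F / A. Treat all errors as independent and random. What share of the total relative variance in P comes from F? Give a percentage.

61.7%

(δP/P)² = (1·δF/F)² + (-1·δA/A)²
  F term: (1×0.0907)² = 0.00823
  A term: (-1×0.0714)² = 0.00510
Total = 0.0133. Share from F = 0.00823/0.0133 = 0.617.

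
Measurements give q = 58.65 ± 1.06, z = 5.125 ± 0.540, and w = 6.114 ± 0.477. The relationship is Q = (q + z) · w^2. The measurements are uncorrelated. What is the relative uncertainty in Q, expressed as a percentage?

15.7%

Let u = q + z = 63.77. δu = √(δq² + δz²) = √(1.12 + 0.292) = 1.19, so δu/u = 0.0187.
Q is then a monomial in u, w:
δQ/Q = √((δu/u)² + (2·δw/w)²) = √(0.000348 + 0.0243) = 0.157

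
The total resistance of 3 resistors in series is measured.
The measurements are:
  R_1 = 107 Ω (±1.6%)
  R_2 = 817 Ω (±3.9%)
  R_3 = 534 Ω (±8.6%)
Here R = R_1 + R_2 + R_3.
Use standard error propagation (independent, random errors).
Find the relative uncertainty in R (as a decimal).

0.0384

Sums and differences: (δR)² = Σ (cᵢ δxᵢ)².
  (δR_1)² = 2.93;  (δR_2)² = 1020;  (δR_3)² = 2110
δR = √(3130) = 55.9 Ω
R = 1460 Ω, so δR/R = 55.9/1460 = 0.0384.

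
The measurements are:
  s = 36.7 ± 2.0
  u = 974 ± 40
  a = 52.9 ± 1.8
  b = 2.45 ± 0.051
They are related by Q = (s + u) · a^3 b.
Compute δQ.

4.09e+07

Let w = s + u = 1010. δw = √(δs² + δu²) = √(4.00 + 1600) = 40.0, so δw/w = 0.0396.
Q is then a monomial in w, a, b:
δQ/Q = √((δw/w)² + (3·δa/a)² + (1·δb/b)²) = √(0.00157 + 0.0104 + 0.000433) = 0.111
Q = 3.67e+08, so δQ = 0.111 × 3.67e+08 = 4.09e+07.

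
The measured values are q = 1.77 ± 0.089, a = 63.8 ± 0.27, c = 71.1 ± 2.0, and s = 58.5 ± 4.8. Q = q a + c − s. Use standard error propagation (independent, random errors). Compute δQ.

Let p = q·a = 113. δp/p = √((1·δq/q)² + (1·δa/a)²) = √(0.00253 + 1.79e-05) = 0.0505, so δp = 5.70.
Q = p + c − s: δQ = √(δp² + δc² + δs²) = √(32.5 + 4.00 + 23.0) = 7.71

7.71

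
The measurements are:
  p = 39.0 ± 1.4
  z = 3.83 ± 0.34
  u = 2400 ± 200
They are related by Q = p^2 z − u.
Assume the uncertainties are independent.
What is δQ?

695

Let w = p^2·z = 5830. δw/w = √((2·δp/p)² + (1·δz/z)²) = √(0.00515 + 0.00788) = 0.114, so δw = 665.
Q = w − u: δQ = √(δw² + δu²) = √(4.42e+05 + 40000) = 695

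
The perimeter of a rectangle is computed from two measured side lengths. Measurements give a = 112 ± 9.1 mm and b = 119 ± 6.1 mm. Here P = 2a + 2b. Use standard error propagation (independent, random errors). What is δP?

21.9 mm

Each term contributes (cᵢ δxᵢ)² to (δP)²:
  (2·δa)² = 331;  (2·δb)² = 149
δP = √(480) = 21.9 mm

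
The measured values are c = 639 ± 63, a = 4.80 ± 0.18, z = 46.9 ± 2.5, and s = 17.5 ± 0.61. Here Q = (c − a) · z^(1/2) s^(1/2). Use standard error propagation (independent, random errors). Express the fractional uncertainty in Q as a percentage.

10.4%

Let u = c − a = 634. δu = √(δc² + δa²) = √(3970 + 0.0324) = 63.0, so δu/u = 0.0993.
Q is then a monomial in u, z, s:
δQ/Q = √((δu/u)² + (½·δz/z)² + (½·δs/s)²) = √(0.00987 + 0.000710 + 0.000304) = 0.104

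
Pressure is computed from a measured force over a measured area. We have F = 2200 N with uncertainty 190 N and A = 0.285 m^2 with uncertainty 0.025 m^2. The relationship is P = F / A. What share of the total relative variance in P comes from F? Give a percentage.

49.2%

(δP/P)² = (1·δF/F)² + (-1·δA/A)²
  F term: (1×0.0864)² = 0.00746
  A term: (-1×0.0877)² = 0.00769
Total = 0.0152. Share from F = 0.00746/0.0152 = 0.492.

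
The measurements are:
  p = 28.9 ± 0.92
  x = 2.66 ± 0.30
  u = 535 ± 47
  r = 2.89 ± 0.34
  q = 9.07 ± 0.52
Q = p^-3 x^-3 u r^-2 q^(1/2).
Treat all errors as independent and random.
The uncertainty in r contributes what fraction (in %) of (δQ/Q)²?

29.5%

(δQ/Q)² = (-3·δp/p)² + (-3·δx/x)² + (1·δu/u)² + (-2·δr/r)² + (½·δq/q)²
  p term: (-3×0.0318)² = 0.00912
  x term: (-3×0.113)² = 0.114
  u term: (1×0.0879)² = 0.00772
  r term: (-2×0.118)² = 0.0554
  q term: (0.5×0.0573)² = 0.000822
Total = 0.188. Share from r = 0.0554/0.188 = 0.295.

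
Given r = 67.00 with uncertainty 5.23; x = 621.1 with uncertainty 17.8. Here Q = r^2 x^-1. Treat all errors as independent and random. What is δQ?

For a monomial Q ∝ r^2, x^-1, fractional errors add in quadrature:
  (2·δr/r)² = (2×0.0781)² = 0.0244;  (-1·δx/x)² = (-1×0.0287)² = 0.000821
δQ/Q = √(0.0252) = 0.159
Q = 7.227, so δQ = 0.159 × 7.227 = 1.15.

1.15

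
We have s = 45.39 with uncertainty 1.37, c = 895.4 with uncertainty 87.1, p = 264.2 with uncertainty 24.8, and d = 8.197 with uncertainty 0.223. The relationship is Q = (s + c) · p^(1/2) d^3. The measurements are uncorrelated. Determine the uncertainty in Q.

1.11e+06

Let u = s + c = 940.8. δu = √(δs² + δc²) = √(1.88 + 7590) = 87.1, so δu/u = 0.0926.
Q is then a monomial in u, p, d:
δQ/Q = √((δu/u)² + (½·δp/p)² + (3·δd/d)²) = √(0.00857 + 0.00220 + 0.00666) = 0.132
Q = 8.422e+06, so δQ = 0.132 × 8.422e+06 = 1.11e+06.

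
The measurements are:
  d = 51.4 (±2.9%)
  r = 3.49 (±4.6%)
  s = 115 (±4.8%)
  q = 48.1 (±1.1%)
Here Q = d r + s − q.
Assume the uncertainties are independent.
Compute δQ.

11.2

Let p = d·r = 179. δp/p = √((1·δd/d)² + (1·δr/r)²) = √(0.000841 + 0.00212) = 0.0544, so δp = 9.75.
Q = p + s − q: δQ = √(δp² + δs² + δq²) = √(95.2 + 30.5 + 0.280) = 11.2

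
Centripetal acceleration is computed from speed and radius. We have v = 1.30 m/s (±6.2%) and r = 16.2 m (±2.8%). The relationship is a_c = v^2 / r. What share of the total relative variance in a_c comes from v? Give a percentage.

(δa_c/a_c)² = (2·δv/v)² + (-1·δr/r)²
  v term: (2×0.0620)² = 0.0154
  r term: (-1×0.0280)² = 0.000784
Total = 0.0162. Share from v = 0.0154/0.0162 = 0.951.

95.1%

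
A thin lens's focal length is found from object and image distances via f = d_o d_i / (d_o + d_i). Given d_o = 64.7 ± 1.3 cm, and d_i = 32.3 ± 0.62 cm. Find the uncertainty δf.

∂f/∂d_o = (d_i/(d_o+d_i))² = 0.111;  ∂f/∂d_i = (d_o/(d_o+d_i))² = 0.445
δf = √((∂f/∂d_o · δd_o)² + (∂f/∂d_i · δd_i)²) = √(0.0208 + 0.0761) = 0.311 cm

0.311 cm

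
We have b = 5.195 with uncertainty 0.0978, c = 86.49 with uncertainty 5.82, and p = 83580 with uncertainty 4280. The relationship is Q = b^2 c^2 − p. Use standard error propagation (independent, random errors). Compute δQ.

Let w = b^2·c^2 = 201900. δw/w = √((2·δb/b)² + (2·δc/c)²) = √(0.00142 + 0.0181) = 0.140, so δw = 28200.
Q = w − p: δQ = √(δw² + δp²) = √(7.96e+08 + 1.83e+07) = 28500

28500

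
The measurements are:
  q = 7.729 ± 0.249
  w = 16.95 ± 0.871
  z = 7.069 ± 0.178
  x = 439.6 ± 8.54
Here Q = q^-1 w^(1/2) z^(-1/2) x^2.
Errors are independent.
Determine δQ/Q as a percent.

5.80%

Products/powers → add relative errors in quadrature, weighted by exponent:
  (-1·δq/q)² = (-1×0.0322)² = 0.00104;  (½·δw/w)² = (0.5×0.0514)² = 0.000660;  (−½·δz/z)² = (-0.5×0.0252)² = 0.000159;  (2·δx/x)² = (2×0.0194)² = 0.00151
δQ/Q = √(0.00337) = 0.0580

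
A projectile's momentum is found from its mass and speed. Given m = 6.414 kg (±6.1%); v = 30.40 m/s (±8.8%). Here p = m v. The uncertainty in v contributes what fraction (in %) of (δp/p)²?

(δp/p)² = (1·δm/m)² + (1·δv/v)²
  m term: (1×0.0610)² = 0.00372
  v term: (1×0.0880)² = 0.00774
Total = 0.0115. Share from v = 0.00774/0.0115 = 0.675.

67.5%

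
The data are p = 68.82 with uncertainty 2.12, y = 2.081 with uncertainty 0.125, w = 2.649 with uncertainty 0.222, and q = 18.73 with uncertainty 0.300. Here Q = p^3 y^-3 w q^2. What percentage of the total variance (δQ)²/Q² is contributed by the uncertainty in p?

17.4%

(δQ/Q)² = (3·δp/p)² + (-3·δy/y)² + (1·δw/w)² + (2·δq/q)²
  p term: (3×0.0308)² = 0.00854
  y term: (-3×0.0601)² = 0.0325
  w term: (1×0.0838)² = 0.00702
  q term: (2×0.0160)² = 0.00103
Total = 0.0491. Share from p = 0.00854/0.0491 = 0.174.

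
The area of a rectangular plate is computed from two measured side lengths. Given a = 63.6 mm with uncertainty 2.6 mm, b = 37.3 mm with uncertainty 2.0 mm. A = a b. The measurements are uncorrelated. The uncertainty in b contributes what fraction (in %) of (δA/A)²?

(δA/A)² = (1·δa/a)² + (1·δb/b)²
  a term: (1×0.0409)² = 0.00167
  b term: (1×0.0536)² = 0.00288
Total = 0.00455. Share from b = 0.00288/0.00455 = 0.632.

63.2%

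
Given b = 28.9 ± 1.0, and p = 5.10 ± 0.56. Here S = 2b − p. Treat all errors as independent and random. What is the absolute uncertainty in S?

2.08

S is a linear combination, so absolute uncertainties add in quadrature:
  (2·δb)² = 4.00;  (δp)² = 0.314
δS = √(4.31) = 2.08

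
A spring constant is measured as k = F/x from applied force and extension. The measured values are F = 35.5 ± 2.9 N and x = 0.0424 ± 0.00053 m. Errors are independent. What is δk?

For a monomial k ∝ F, x^-1, fractional errors add in quadrature:
  (1·δF/F)² = (1×0.0817)² = 0.00667;  (-1·δx/x)² = (-1×0.0125)² = 0.000156
δk/k = √(0.00683) = 0.0826
k = 837 N/m, so δk = 0.0826 × 837 = 69.2 N/m.

69.2 N/m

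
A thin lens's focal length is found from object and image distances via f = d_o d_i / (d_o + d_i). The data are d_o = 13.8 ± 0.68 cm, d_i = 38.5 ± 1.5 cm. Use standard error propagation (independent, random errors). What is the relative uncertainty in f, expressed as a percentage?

∂f/∂d_o = (d_i/(d_o+d_i))² = 0.542;  ∂f/∂d_i = (d_o/(d_o+d_i))² = 0.0696
δf = √((∂f/∂d_o · δd_o)² + (∂f/∂d_i · δd_i)²) = √(0.136 + 0.0109) = 0.383 cm
f = 10.2 cm, so δf/f = 0.383/10.2 = 0.0377.

3.77%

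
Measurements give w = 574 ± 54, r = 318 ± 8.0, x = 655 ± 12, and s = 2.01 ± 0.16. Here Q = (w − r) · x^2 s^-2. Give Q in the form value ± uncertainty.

Let u = w − r = 256. δu = √(δw² + δr²) = √(2920 + 64.0) = 54.6, so δu/u = 0.213.
Q is then a monomial in u, x, s:
δQ/Q = √((δu/u)² + (2·δx/x)² + (-2·δs/s)²) = √(0.0455 + 0.00134 + 0.0253) = 0.269
Q = 2.72e+07, so δQ = 0.269 × 2.72e+07 = 7.3e+06.

(2.72 ± 0.730) × 10^7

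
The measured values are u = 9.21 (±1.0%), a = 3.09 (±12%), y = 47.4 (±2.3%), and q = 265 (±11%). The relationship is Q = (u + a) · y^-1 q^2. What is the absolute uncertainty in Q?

4070

Let w = u + a = 12.3. δw = √(δu² + δa²) = √(0.00848 + 0.137) = 0.382, so δw/w = 0.0311.
Q is then a monomial in w, y, q:
δQ/Q = √((δw/w)² + (-1·δy/y)² + (2·δq/q)²) = √(0.000965 + 0.000529 + 0.0484) = 0.223
Q = 18200, so δQ = 0.223 × 18200 = 4070.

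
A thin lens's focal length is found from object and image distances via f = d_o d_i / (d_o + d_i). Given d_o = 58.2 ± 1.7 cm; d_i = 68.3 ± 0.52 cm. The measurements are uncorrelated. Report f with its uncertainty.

∂f/∂d_o = (d_i/(d_o+d_i))² = 0.292;  ∂f/∂d_i = (d_o/(d_o+d_i))² = 0.212
δf = √((∂f/∂d_o · δd_o)² + (∂f/∂d_i · δd_i)²) = √(0.246 + 0.0121) = 0.508 cm
f = 31.4 cm.

31.4 ± 0.508 cm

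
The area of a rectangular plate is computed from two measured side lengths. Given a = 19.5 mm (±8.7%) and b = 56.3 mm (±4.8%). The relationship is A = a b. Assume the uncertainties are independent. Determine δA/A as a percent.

Products/powers → add relative errors in quadrature, weighted by exponent:
  (1·δa/a)² = (1×0.0870)² = 0.00757;  (1·δb/b)² = (1×0.0480)² = 0.00230
δA/A = √(0.00987) = 0.0994

9.94%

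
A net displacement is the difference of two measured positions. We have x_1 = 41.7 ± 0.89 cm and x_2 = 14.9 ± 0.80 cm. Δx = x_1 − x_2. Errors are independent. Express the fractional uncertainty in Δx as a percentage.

Sums and differences: (δΔx)² = Σ (cᵢ δxᵢ)².
  (δx_1)² = 0.792;  (δx_2)² = 0.640
δΔx = √(1.43) = 1.20 cm
Δx = 26.8 cm, so δΔx/Δx = 1.20/26.8 = 0.0447.

4.47%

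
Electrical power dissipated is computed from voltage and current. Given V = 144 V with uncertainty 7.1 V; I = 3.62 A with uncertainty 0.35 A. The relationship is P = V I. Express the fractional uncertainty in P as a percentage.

10.9%

P is a product of powers, so relative uncertainties combine in quadrature:
  (1·δV/V)² = (1×0.0493)² = 0.00243;  (1·δI/I)² = (1×0.0967)² = 0.00935
δP/P = √(0.0118) = 0.109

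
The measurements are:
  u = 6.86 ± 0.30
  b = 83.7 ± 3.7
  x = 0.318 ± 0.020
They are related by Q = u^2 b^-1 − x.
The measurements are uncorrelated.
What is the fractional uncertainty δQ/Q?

0.240

Let p = u^2·b^-1 = 0.562. δp/p = √((2·δu/u)² + (-1·δb/b)²) = √(0.00765 + 0.00195) = 0.0980, so δp = 0.0551.
Q = p − x: δQ = √(δp² + δx²) = √(0.00304 + 0.000400) = 0.0586
Q = 0.244, so δQ/Q = 0.0586/0.244 = 0.240.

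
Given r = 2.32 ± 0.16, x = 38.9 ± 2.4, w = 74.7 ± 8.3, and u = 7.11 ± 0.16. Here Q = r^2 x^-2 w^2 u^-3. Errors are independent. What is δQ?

Relative error in a monomial: (δQ/Q)² = Σ (nᵢ · δxᵢ/xᵢ)².
  (2·δr/r)² = (2×0.0690)² = 0.0190;  (-2·δx/x)² = (-2×0.0617)² = 0.0152;  (2·δw/w)² = (2×0.111)² = 0.0494;  (-3·δu/u)² = (-3×0.0225)² = 0.00456
δQ/Q = √(0.0882) = 0.297
Q = 0.0552, so δQ = 0.297 × 0.0552 = 0.0164.

0.0164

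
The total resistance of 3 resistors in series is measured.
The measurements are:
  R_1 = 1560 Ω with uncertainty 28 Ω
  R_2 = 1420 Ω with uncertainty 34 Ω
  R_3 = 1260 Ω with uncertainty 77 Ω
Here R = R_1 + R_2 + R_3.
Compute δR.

88.7 Ω

R is a linear combination, so absolute uncertainties add in quadrature:
  (δR_1)² = 784;  (δR_2)² = 1160;  (δR_3)² = 5930
δR = √(7870) = 88.7 Ω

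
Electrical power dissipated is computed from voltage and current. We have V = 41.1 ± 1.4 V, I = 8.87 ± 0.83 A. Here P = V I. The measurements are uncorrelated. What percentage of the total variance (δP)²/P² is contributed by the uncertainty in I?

88.3%

(δP/P)² = (1·δV/V)² + (1·δI/I)²
  V term: (1×0.0341)² = 0.00116
  I term: (1×0.0936)² = 0.00876
Total = 0.00992. Share from I = 0.00876/0.00992 = 0.883.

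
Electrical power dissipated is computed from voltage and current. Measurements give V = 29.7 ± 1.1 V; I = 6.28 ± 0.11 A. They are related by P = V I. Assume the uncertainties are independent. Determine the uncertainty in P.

Products/powers → add relative errors in quadrature, weighted by exponent:
  (1·δV/V)² = (1×0.0370)² = 0.00137;  (1·δI/I)² = (1×0.0175)² = 0.000307
δP/P = √(0.00168) = 0.0410
P = 187 W, so δP = 0.0410 × 187 = 7.64 W.

7.64 W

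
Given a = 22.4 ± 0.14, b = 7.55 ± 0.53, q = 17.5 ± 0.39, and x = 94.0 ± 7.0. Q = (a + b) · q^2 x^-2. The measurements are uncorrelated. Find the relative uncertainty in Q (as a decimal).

Let u = a + b = 29.9. δu = √(δa² + δb²) = √(0.0196 + 0.281) = 0.548, so δu/u = 0.0183.
Q is then a monomial in u, q, x:
δQ/Q = √((δu/u)² + (2·δq/q)² + (-2·δx/x)²) = √(0.000335 + 0.00199 + 0.0222) = 0.157

0.157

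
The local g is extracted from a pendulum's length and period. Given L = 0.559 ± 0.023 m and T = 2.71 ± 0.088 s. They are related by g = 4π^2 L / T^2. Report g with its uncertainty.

3.00 ± 0.231 m/s^2

Each factor contributes (exponent × relative error)² to (δg/g)²:
  (1·δL/L)² = (1×0.0411)² = 0.00169;  (-2·δT/T)² = (-2×0.0325)² = 0.00422
δg/g = √(0.00591) = 0.0769
g = 3.00 m/s^2, so δg = 0.0769 × 3.00 = 0.231 m/s^2.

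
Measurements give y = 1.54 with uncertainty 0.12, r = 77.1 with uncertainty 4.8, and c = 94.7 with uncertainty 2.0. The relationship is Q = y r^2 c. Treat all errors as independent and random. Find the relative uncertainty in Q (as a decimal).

Q is a product of powers, so relative uncertainties combine in quadrature:
  (1·δy/y)² = (1×0.0779)² = 0.00607;  (2·δr/r)² = (2×0.0623)² = 0.0155;  (1·δc/c)² = (1×0.0211)² = 0.000446
δQ/Q = √(0.0220) = 0.148

0.148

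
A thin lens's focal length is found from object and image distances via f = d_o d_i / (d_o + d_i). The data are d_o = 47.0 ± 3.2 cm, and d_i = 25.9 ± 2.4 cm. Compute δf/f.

∂f/∂d_o = (d_i/(d_o+d_i))² = 0.126;  ∂f/∂d_i = (d_o/(d_o+d_i))² = 0.416
δf = √((∂f/∂d_o · δd_o)² + (∂f/∂d_i · δd_i)²) = √(0.163 + 0.995) = 1.08 cm
f = 16.7 cm, so δf/f = 1.08/16.7 = 0.0645.

0.0645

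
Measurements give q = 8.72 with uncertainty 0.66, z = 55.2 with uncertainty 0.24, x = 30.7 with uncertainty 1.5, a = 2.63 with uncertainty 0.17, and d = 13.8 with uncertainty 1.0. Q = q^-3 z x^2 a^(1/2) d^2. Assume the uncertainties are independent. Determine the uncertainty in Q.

6990

Q is a product of powers, so relative uncertainties combine in quadrature:
  (-3·δq/q)² = (-3×0.0757)² = 0.0516;  (1·δz/z)² = (1×0.00435)² = 1.89e-05;  (2·δx/x)² = (2×0.0489)² = 0.00955;  (½·δa/a)² = (0.5×0.0646)² = 0.00104;  (2·δd/d)² = (2×0.0725)² = 0.0210
δQ/Q = √(0.0832) = 0.288
Q = 24200, so δQ = 0.288 × 24200 = 6990.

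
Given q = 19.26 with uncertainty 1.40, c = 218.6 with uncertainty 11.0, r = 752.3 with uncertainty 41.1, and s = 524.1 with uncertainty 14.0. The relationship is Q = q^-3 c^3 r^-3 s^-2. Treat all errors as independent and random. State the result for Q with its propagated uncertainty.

For a monomial Q ∝ q^-3, c^3, r^-3, s^-2, fractional errors add in quadrature:
  (-3·δq/q)² = (-3×0.0727)² = 0.0476;  (3·δc/c)² = (3×0.0503)² = 0.0228;  (-3·δr/r)² = (-3×0.0546)² = 0.0269;  (-2·δs/s)² = (-2×0.0267)² = 0.00285
δQ/Q = √(0.100) = 0.316
Q = 1.25e-11, so δQ = 0.316 × 1.25e-11 = 3.95e-12.

(1.250 ± 0.395) × 10^-11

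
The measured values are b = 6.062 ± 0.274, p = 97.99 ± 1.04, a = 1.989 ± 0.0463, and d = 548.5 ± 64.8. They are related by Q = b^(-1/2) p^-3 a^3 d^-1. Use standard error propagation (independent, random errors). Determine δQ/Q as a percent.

Each factor contributes (exponent × relative error)² to (δQ/Q)²:
  (−½·δb/b)² = (-0.5×0.0452)² = 0.000511;  (-3·δp/p)² = (-3×0.0106)² = 0.00101;  (3·δa/a)² = (3×0.0233)² = 0.00488;  (-1·δd/d)² = (-1×0.118)² = 0.0140
δQ/Q = √(0.0204) = 0.143

14.3%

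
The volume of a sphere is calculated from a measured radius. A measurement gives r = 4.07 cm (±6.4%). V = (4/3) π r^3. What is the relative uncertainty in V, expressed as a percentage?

19.2%

Relative error in a monomial: (δV/V)² = Σ (nᵢ · δxᵢ/xᵢ)².
  (3·δr/r)² = (3×0.0640)² = 0.0369
δV/V = √(0.0369) = 0.192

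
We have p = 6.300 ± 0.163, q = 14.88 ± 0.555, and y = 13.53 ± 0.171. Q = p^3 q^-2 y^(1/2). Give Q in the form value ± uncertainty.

4.154 ± 0.448

Products/powers → add relative errors in quadrature, weighted by exponent:
  (3·δp/p)² = (3×0.0259)² = 0.00602;  (-2·δq/q)² = (-2×0.0373)² = 0.00556;  (½·δy/y)² = (0.5×0.0126)² = 3.99e-05
δQ/Q = √(0.0116) = 0.108
Q = 4.154, so δQ = 0.108 × 4.154 = 0.448.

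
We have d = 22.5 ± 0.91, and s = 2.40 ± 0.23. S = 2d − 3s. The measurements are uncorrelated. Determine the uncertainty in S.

1.95

Absolute uncertainties add in quadrature for a linear combination:
  (2·δd)² = 3.31;  (3·δs)² = 0.476
δS = √(3.79) = 1.95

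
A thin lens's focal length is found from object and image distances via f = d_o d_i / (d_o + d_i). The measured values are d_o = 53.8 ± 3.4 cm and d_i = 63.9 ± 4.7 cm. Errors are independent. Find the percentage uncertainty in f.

∂f/∂d_o = (d_i/(d_o+d_i))² = 0.295;  ∂f/∂d_i = (d_o/(d_o+d_i))² = 0.209
δf = √((∂f/∂d_o · δd_o)² + (∂f/∂d_i · δd_i)²) = √(1.00 + 0.964) = 1.40 cm
f = 29.2 cm, so δf/f = 1.40/29.2 = 0.0480.

4.80%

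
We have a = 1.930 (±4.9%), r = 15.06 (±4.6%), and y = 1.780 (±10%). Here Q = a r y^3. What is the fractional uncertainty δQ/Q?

Products/powers → add relative errors in quadrature, weighted by exponent:
  (1·δa/a)² = (1×0.0490)² = 0.00240;  (1·δr/r)² = (1×0.0460)² = 0.00212;  (3·δy/y)² = (3×0.100)² = 0.0900
δQ/Q = √(0.0945) = 0.307

0.307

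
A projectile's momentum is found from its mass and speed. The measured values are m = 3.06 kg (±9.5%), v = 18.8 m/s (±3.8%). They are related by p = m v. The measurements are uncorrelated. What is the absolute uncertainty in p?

Products/powers → add relative errors in quadrature, weighted by exponent:
  (1·δm/m)² = (1×0.0950)² = 0.00903;  (1·δv/v)² = (1×0.0380)² = 0.00144
δp/p = √(0.0105) = 0.102
p = 57.5 kg·m/s, so δp = 0.102 × 57.5 = 5.89 kg·m/s.

5.89 kg·m/s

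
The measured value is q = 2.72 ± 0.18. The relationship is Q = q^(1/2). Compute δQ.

0.0546

Q ∝ q^(1/2), so δQ/Q = |½| · δq/q = 0.5 × 0.0662 = 0.0331.
Q = 1.65, so δQ = 0.0331 × 1.65 = 0.0546.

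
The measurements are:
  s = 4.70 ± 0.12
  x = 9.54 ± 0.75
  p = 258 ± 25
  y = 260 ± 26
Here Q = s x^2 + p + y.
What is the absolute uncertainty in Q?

77.1

Let w = s·x^2 = 428. δw/w = √((1·δs/s)² + (2·δx/x)²) = √(0.000652 + 0.0247) = 0.159, so δw = 68.1.
Q = w + p + y: δQ = √(δw² + δp² + δy²) = √(4640 + 625 + 676) = 77.1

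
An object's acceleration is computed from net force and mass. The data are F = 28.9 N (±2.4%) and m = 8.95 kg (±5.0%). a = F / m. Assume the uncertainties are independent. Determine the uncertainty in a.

0.179 m/s^2

a is a product of powers, so relative uncertainties combine in quadrature:
  (1·δF/F)² = (1×0.0240)² = 0.000576;  (-1·δm/m)² = (-1×0.0500)² = 0.00250
δa/a = √(0.00308) = 0.0555
a = 3.23 m/s^2, so δa = 0.0555 × 3.23 = 0.179 m/s^2.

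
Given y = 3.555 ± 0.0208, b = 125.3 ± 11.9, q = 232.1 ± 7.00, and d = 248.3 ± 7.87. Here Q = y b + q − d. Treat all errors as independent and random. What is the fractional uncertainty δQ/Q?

Let p = y·b = 445.4. δp/p = √((1·δy/y)² + (1·δb/b)²) = √(3.42e-05 + 0.00902) = 0.0952, so δp = 42.4.
Q = p + q − d: δQ = √(δp² + δq² + δd²) = √(1800 + 49.0 + 61.9) = 43.7
Q = 429.2, so δQ/Q = 43.7/429.2 = 0.102.

0.102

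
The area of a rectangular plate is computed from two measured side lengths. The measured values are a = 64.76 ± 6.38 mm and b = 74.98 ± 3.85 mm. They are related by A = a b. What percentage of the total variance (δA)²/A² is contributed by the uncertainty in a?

78.6%

(δA/A)² = (1·δa/a)² + (1·δb/b)²
  a term: (1×0.0985)² = 0.00971
  b term: (1×0.0513)² = 0.00264
Total = 0.0123. Share from a = 0.00971/0.0123 = 0.786.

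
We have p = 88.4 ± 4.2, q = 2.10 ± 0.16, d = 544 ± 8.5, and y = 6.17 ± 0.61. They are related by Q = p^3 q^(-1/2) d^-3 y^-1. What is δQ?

Products/powers → add relative errors in quadrature, weighted by exponent:
  (3·δp/p)² = (3×0.0475)² = 0.0203;  (−½·δq/q)² = (-0.5×0.0762)² = 0.00145;  (-3·δd/d)² = (-3×0.0156)² = 0.00220;  (-1·δy/y)² = (-1×0.0989)² = 0.00977
δQ/Q = √(0.0337) = 0.184
Q = 0.000480, so δQ = 0.184 × 0.000480 = 8.82e-05.

8.82e-05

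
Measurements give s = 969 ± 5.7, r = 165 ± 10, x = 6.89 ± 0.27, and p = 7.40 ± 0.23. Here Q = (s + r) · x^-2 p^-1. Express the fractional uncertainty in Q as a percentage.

Let u = s + r = 1130. δu = √(δs² + δr²) = √(32.5 + 100) = 11.5, so δu/u = 0.0102.
Q is then a monomial in u, x, p:
δQ/Q = √((δu/u)² + (-2·δx/x)² + (-1·δp/p)²) = √(0.000103 + 0.00614 + 0.000966) = 0.0849

8.49%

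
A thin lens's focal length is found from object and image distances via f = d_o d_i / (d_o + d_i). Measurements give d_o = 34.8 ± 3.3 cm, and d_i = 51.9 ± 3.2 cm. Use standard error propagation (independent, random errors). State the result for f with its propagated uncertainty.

20.8 ± 1.29 cm

∂f/∂d_o = (d_i/(d_o+d_i))² = 0.358;  ∂f/∂d_i = (d_o/(d_o+d_i))² = 0.161
δf = √((∂f/∂d_o · δd_o)² + (∂f/∂d_i · δd_i)²) = √(1.40 + 0.266) = 1.29 cm
f = 20.8 cm.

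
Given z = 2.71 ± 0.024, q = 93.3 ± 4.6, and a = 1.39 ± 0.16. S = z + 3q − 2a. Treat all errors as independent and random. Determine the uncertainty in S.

13.8

Each term contributes (cᵢ δxᵢ)² to (δS)²:
  (δz)² = 0.000576;  (3·δq)² = 190;  (2·δa)² = 0.102
δS = √(191) = 13.8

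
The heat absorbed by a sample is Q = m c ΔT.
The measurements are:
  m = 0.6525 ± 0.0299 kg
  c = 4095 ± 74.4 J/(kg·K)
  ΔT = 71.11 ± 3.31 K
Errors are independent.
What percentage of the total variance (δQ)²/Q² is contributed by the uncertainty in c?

(δQ/Q)² = (1·δm/m)² + (1·δc/c)² + (1·δΔT/ΔT)²
  m term: (1×0.0458)² = 0.00210
  c term: (1×0.0182)² = 0.000330
  ΔT term: (1×0.0465)² = 0.00217
Total = 0.00460. Share from c = 0.000330/0.00460 = 0.0718.

7.18%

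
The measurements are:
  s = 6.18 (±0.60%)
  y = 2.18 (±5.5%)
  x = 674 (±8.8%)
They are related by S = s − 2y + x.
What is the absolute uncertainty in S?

59.3

Sums and differences: (δS)² = Σ (cᵢ δxᵢ)².
  (δs)² = 0.00137;  (2·δy)² = 0.0575;  (δx)² = 3520
δS = √(3520) = 59.3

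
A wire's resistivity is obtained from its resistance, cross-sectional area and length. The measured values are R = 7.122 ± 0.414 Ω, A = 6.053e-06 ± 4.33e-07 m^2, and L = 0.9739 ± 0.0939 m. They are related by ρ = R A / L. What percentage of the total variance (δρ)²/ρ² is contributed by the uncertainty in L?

52.2%

(δρ/ρ)² = (1·δR/R)² + (1·δA/A)² + (-1·δL/L)²
  R term: (1×0.0581)² = 0.00338
  A term: (1×0.0715)² = 0.00512
  L term: (-1×0.0964)² = 0.00930
Total = 0.0178. Share from L = 0.00930/0.0178 = 0.522.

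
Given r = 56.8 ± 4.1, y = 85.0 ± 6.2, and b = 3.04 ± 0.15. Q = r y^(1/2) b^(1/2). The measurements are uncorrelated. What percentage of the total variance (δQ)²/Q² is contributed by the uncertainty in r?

72.9%

(δQ/Q)² = (1·δr/r)² + (½·δy/y)² + (½·δb/b)²
  r term: (1×0.0722)² = 0.00521
  y term: (0.5×0.0729)² = 0.00133
  b term: (0.5×0.0493)² = 0.000609
Total = 0.00715. Share from r = 0.00521/0.00715 = 0.729.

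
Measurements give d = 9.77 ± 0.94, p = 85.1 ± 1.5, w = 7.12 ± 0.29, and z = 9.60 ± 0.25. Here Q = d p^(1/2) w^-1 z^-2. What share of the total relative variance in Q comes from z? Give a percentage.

19.8%

(δQ/Q)² = (1·δd/d)² + (½·δp/p)² + (-1·δw/w)² + (-2·δz/z)²
  d term: (1×0.0962)² = 0.00926
  p term: (0.5×0.0176)² = 7.77e-05
  w term: (-1×0.0407)² = 0.00166
  z term: (-2×0.0260)² = 0.00271
Total = 0.0137. Share from z = 0.00271/0.0137 = 0.198.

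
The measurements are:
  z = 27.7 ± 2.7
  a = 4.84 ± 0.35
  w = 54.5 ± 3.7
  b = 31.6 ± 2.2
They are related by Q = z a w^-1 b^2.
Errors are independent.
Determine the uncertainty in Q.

For a monomial Q ∝ z, a, w^-1, b^2, fractional errors add in quadrature:
  (1·δz/z)² = (1×0.0975)² = 0.00950;  (1·δa/a)² = (1×0.0723)² = 0.00523;  (-1·δw/w)² = (-1×0.0679)² = 0.00461;  (2·δb/b)² = (2×0.0696)² = 0.0194
δQ/Q = √(0.0387) = 0.197
Q = 2460, so δQ = 0.197 × 2460 = 483.

483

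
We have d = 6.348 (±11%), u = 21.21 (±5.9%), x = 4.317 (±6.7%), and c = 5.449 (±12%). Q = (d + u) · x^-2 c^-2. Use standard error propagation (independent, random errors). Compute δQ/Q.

0.280

Let w = d + u = 27.56. δw = √(δd² + δu²) = √(0.488 + 1.57) = 1.43, so δw/w = 0.0520.
Q is then a monomial in w, x, c:
δQ/Q = √((δw/w)² + (-2·δx/x)² + (-2·δc/c)²) = √(0.00270 + 0.0180 + 0.0576) = 0.280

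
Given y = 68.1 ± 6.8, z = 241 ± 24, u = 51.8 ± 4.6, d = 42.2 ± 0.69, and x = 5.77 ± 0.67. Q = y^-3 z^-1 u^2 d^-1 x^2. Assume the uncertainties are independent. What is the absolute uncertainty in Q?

Products/powers → add relative errors in quadrature, weighted by exponent:
  (-3·δy/y)² = (-3×0.0999)² = 0.0897;  (-1·δz/z)² = (-1×0.0996)² = 0.00992;  (2·δu/u)² = (2×0.0888)² = 0.0315;  (-1·δd/d)² = (-1×0.0164)² = 0.000267;  (2·δx/x)² = (2×0.116)² = 0.0539
δQ/Q = √(0.185) = 0.431
Q = 2.78e-05, so δQ = 0.431 × 2.78e-05 = 1.2e-05.

1.2e-05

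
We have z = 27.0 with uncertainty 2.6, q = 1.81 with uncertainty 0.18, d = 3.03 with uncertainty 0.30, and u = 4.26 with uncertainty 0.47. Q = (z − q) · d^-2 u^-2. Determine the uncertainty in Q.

Let w = z − q = 25.2. δw = √(δz² + δq²) = √(6.76 + 0.0324) = 2.61, so δw/w = 0.103.
Q is then a monomial in w, d, u:
δQ/Q = √((δw/w)² + (-2·δd/d)² + (-2·δu/u)²) = √(0.0107 + 0.0392 + 0.0487) = 0.314
Q = 0.151, so δQ = 0.314 × 0.151 = 0.0475.

0.0475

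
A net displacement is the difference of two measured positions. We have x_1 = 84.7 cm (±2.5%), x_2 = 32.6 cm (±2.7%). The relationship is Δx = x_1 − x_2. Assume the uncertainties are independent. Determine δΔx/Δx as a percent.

4.40%

Each term contributes (cᵢ δxᵢ)² to (δΔx)²:
  (δx_1)² = 4.48;  (δx_2)² = 0.775
δΔx = √(5.26) = 2.29 cm
Δx = 52.1 cm, so δΔx/Δx = 2.29/52.1 = 0.0440.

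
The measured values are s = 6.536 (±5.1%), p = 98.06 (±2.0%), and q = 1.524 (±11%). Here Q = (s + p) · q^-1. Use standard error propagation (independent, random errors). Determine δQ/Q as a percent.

Let u = s + p = 104.6. δu = √(δs² + δp²) = √(0.111 + 3.85) = 1.99, so δu/u = 0.0190.
Q is then a monomial in u, q:
δQ/Q = √((δu/u)² + (-1·δq/q)²) = √(0.000362 + 0.0121) = 0.112

11.2%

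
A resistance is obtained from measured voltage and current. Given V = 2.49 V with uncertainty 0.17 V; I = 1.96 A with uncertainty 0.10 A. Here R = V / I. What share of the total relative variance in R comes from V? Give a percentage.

(δR/R)² = (1·δV/V)² + (-1·δI/I)²
  V term: (1×0.0683)² = 0.00466
  I term: (-1×0.0510)² = 0.00260
Total = 0.00726. Share from V = 0.00466/0.00726 = 0.642.

64.2%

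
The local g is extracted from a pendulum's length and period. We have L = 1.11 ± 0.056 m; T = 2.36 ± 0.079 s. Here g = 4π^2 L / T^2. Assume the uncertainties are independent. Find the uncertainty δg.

Each factor contributes (exponent × relative error)² to (δg/g)²:
  (1·δL/L)² = (1×0.0505)² = 0.00255;  (-2·δT/T)² = (-2×0.0335)² = 0.00448
δg/g = √(0.00703) = 0.0838
g = 7.87 m/s^2, so δg = 0.0838 × 7.87 = 0.660 m/s^2.

0.660 m/s^2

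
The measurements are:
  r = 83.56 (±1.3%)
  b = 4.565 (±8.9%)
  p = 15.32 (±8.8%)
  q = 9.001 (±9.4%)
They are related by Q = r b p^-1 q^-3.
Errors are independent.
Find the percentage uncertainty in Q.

30.9%

For a monomial Q ∝ r, b, p^-1, q^-3, fractional errors add in quadrature:
  (1·δr/r)² = (1×0.0130)² = 0.000169;  (1·δb/b)² = (1×0.0890)² = 0.00792;  (-1·δp/p)² = (-1×0.0880)² = 0.00774;  (-3·δq/q)² = (-3×0.0940)² = 0.0795
δQ/Q = √(0.0954) = 0.309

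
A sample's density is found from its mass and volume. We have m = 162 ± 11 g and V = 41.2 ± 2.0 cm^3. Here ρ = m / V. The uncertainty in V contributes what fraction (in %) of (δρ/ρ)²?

33.8%

(δρ/ρ)² = (1·δm/m)² + (-1·δV/V)²
  m term: (1×0.0679)² = 0.00461
  V term: (-1×0.0485)² = 0.00236
Total = 0.00697. Share from V = 0.00236/0.00697 = 0.338.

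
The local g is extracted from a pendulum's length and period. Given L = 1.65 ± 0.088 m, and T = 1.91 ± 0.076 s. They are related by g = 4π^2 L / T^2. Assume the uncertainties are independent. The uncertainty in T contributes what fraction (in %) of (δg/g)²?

(δg/g)² = (1·δL/L)² + (-2·δT/T)²
  L term: (1×0.0533)² = 0.00284
  T term: (-2×0.0398)² = 0.00633
Total = 0.00918. Share from T = 0.00633/0.00918 = 0.690.

69.0%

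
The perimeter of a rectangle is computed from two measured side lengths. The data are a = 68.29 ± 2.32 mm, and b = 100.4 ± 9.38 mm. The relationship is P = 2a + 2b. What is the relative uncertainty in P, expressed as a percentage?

Sums and differences: (δP)² = Σ (cᵢ δxᵢ)².
  (2·δa)² = 21.5;  (2·δb)² = 352
δP = √(373) = 19.3 mm
P = 337.4 mm, so δP/P = 19.3/337.4 = 0.0573.

5.73%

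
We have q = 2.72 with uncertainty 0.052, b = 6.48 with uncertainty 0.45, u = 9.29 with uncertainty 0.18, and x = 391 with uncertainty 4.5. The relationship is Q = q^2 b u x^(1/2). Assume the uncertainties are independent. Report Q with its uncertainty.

8810 ± 720

Products/powers → add relative errors in quadrature, weighted by exponent:
  (2·δq/q)² = (2×0.0191)² = 0.00146;  (1·δb/b)² = (1×0.0694)² = 0.00482;  (1·δu/u)² = (1×0.0194)² = 0.000375;  (½·δx/x)² = (0.5×0.0115)² = 3.31e-05
δQ/Q = √(0.00669) = 0.0818
Q = 8810, so δQ = 0.0818 × 8810 = 720.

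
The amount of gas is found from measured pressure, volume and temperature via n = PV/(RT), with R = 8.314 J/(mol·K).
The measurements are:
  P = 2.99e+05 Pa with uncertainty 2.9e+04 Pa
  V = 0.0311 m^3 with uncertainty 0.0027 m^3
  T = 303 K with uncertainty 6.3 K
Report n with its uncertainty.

3.69 ± 0.487 mol

Each factor contributes (exponent × relative error)² to (δn/n)²:
  (1·δP/P)² = (1×0.0970)² = 0.00941;  (1·δV/V)² = (1×0.0868)² = 0.00754;  (-1·δT/T)² = (-1×0.0208)² = 0.000432
δn/n = √(0.0174) = 0.132
n = 3.69 mol, so δn = 0.132 × 3.69 = 0.487 mol.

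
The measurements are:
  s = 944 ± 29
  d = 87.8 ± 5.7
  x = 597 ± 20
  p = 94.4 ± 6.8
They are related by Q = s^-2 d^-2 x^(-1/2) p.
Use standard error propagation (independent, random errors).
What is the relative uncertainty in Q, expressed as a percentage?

16.2%

Relative error in a monomial: (δQ/Q)² = Σ (nᵢ · δxᵢ/xᵢ)².
  (-2·δs/s)² = (-2×0.0307)² = 0.00377;  (-2·δd/d)² = (-2×0.0649)² = 0.0169;  (−½·δx/x)² = (-0.5×0.0335)² = 0.000281;  (1·δp/p)² = (1×0.0720)² = 0.00519
δQ/Q = √(0.0261) = 0.162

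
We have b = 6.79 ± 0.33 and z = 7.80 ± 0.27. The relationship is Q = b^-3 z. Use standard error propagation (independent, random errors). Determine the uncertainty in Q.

0.00373

Q is a product of powers, so relative uncertainties combine in quadrature:
  (-3·δb/b)² = (-3×0.0486)² = 0.0213;  (1·δz/z)² = (1×0.0346)² = 0.00120
δQ/Q = √(0.0225) = 0.150
Q = 0.0249, so δQ = 0.150 × 0.0249 = 0.00373.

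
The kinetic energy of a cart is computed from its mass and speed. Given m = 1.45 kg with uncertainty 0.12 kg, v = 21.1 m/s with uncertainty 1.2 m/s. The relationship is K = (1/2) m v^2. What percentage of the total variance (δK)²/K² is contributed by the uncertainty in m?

(δK/K)² = (1·δm/m)² + (2·δv/v)²
  m term: (1×0.0828)² = 0.00685
  v term: (2×0.0569)² = 0.0129
Total = 0.0198. Share from m = 0.00685/0.0198 = 0.346.

34.6%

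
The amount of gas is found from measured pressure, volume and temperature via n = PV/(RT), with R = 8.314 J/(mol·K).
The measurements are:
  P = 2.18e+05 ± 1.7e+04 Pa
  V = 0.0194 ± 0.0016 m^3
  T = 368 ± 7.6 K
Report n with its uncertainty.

1.38 ± 0.159 mol

n is a product of powers, so relative uncertainties combine in quadrature:
  (1·δP/P)² = (1×0.0780)² = 0.00608;  (1·δV/V)² = (1×0.0825)² = 0.00680;  (-1·δT/T)² = (-1×0.0207)² = 0.000427
δn/n = √(0.0133) = 0.115
n = 1.38 mol, so δn = 0.115 × 1.38 = 0.159 mol.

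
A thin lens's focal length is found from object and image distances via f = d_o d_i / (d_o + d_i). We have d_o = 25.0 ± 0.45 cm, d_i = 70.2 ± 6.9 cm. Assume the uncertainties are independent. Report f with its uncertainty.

18.4 ± 0.535 cm

∂f/∂d_o = (d_i/(d_o+d_i))² = 0.544;  ∂f/∂d_i = (d_o/(d_o+d_i))² = 0.0690
δf = √((∂f/∂d_o · δd_o)² + (∂f/∂d_i · δd_i)²) = √(0.0599 + 0.226) = 0.535 cm
f = 18.4 cm.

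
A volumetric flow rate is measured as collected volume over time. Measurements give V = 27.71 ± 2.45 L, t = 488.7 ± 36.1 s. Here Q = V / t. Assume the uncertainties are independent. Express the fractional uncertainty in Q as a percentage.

Since Q is a product/quotient, work with relative uncertainties:
  (1·δV/V)² = (1×0.0884)² = 0.00782;  (-1·δt/t)² = (-1×0.0739)² = 0.00546
δQ/Q = √(0.0133) = 0.115

11.5%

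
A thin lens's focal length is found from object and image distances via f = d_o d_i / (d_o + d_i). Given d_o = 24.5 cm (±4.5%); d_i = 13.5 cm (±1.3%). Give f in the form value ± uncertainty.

8.70 ± 0.157 cm

∂f/∂d_o = (d_i/(d_o+d_i))² = 0.126;  ∂f/∂d_i = (d_o/(d_o+d_i))² = 0.416
δf = √((∂f/∂d_o · δd_o)² + (∂f/∂d_i · δd_i)²) = √(0.0194 + 0.00532) = 0.157 cm
f = 8.70 cm.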